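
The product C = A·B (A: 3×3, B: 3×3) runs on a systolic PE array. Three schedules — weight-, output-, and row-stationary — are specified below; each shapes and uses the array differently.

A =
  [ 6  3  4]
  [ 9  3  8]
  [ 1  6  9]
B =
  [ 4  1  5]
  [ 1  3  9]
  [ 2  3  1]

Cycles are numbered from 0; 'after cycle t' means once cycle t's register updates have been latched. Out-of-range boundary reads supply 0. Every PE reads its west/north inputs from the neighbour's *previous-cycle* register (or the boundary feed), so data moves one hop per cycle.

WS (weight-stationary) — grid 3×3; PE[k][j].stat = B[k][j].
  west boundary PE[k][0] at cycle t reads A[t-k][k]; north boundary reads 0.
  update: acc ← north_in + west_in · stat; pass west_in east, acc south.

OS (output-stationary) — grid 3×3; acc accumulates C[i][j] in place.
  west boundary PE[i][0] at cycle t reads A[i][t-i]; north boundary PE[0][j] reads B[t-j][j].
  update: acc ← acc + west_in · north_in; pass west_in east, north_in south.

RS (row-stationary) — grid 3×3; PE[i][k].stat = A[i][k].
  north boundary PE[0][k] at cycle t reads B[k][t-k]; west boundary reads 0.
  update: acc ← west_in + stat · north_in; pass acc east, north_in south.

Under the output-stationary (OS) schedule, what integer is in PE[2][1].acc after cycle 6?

PE[2][1].acc = 46

OS (3×3). Following PE[2][1] plus its west/north inputs:
  [0] (1,1) acc=0 (h:0 v:0)
  [0] (2,0) acc=0 (h:0 v:0)
  [0] (2,1) acc=0 (h:0 v:0)
  [1] (1,1) acc=0 (h:0 v:0)
  [1] (2,0) acc=0 (h:0 v:0)
  [1] (2,1) acc=0 (h:0 v:0)
  [2] (1,1) acc=9 (h:9 v:1)
  [2] (2,0) acc=4 (h:1 v:4)
  [2] (2,1) acc=0 (h:0 v:0)
  [3] (1,1) acc=18 (h:3 v:3)
  [3] (2,0) acc=10 (h:6 v:1)
  [3] (2,1) acc=1 (h:1 v:1)
  [4] (1,1) acc=42 (h:8 v:3)
  [4] (2,0) acc=28 (h:9 v:2)
  [4] (2,1) acc=19 (h:6 v:3)
  [5] (1,1) acc=42 (h:0 v:0)
  [5] (2,0) acc=28 (h:0 v:0)
  [5] (2,1) acc=46 (h:9 v:3)
  [6] (1,1) acc=42 (h:0 v:0)
  [6] (2,0) acc=28 (h:0 v:0)
  [6] (2,1) acc=46 (h:0 v:0)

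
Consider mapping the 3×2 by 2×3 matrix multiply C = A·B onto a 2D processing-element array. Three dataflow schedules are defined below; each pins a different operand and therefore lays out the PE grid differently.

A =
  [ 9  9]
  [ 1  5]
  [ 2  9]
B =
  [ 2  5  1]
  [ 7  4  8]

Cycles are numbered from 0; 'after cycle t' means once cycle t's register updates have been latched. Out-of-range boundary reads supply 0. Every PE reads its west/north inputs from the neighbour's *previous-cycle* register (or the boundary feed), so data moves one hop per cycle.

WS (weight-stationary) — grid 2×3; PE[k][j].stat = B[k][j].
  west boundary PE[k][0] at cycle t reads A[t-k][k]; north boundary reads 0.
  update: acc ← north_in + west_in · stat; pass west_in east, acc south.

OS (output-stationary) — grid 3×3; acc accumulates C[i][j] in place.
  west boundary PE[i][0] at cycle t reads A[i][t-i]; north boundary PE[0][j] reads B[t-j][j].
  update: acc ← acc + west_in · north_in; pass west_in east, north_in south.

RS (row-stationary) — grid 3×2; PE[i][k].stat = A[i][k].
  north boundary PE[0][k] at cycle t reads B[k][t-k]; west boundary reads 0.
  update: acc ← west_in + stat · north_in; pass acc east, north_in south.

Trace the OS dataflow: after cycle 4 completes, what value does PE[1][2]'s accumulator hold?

PE[1][2].acc = 41

Tracing OS — 3×3 array, target PE[1][2]:
  0: (0,2).acc=0  regs=<0,0>
  0: (1,1).acc=0  regs=<0,0>
  0: (1,2).acc=0  regs=<0,0>
  1: (0,2).acc=0  regs=<0,0>
  1: (1,1).acc=0  regs=<0,0>
  1: (1,2).acc=0  regs=<0,0>
  2: (0,2).acc=9  regs=<9,1>
  2: (1,1).acc=5  regs=<1,5>
  2: (1,2).acc=0  regs=<0,0>
  3: (0,2).acc=81  regs=<9,8>
  3: (1,1).acc=25  regs=<5,4>
  3: (1,2).acc=1  regs=<1,1>
  4: (0,2).acc=81  regs=<0,0>
  4: (1,1).acc=25  regs=<0,0>
  4: (1,2).acc=41  regs=<5,8>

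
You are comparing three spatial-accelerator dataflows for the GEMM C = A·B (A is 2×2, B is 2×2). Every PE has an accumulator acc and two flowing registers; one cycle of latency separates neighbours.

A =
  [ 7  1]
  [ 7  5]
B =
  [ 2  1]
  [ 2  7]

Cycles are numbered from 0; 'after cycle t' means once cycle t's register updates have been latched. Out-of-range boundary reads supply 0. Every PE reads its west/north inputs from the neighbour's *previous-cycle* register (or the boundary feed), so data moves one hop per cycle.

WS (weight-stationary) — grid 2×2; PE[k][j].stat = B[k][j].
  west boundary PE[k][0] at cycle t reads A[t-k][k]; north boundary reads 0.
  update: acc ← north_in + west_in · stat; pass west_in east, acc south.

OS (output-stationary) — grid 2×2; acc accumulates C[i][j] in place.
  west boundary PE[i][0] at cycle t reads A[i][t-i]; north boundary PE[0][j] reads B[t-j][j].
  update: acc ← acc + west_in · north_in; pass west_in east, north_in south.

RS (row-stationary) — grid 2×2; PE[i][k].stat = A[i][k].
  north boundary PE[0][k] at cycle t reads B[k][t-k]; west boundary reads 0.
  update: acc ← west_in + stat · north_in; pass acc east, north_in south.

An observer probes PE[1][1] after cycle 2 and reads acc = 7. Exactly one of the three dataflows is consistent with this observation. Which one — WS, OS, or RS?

dataflow = OS

— WS: 2×2; PE[1][1] trace:
  cycle 0: PE[1][1] → acc 0, east 0, south 0
  cycle 1: PE[1][1] → acc 0, east 0, south 0
  cycle 2: PE[1][1] → acc 14, east 1, south 14
— OS: 2×2; PE[1][1] trace:
  cycle 0: PE[1][1] → acc 0, east 0, south 0
  cycle 1: PE[1][1] → acc 0, east 0, south 0
  cycle 2: PE[1][1] → acc 7, east 7, south 1
— RS: 2×2; PE[1][1] trace:
  cycle 0: PE[1][1] → acc 0, east 0, south 0
  cycle 1: PE[1][1] → acc 0, east 0, south 0
  cycle 2: PE[1][1] → acc 24, east 24, south 2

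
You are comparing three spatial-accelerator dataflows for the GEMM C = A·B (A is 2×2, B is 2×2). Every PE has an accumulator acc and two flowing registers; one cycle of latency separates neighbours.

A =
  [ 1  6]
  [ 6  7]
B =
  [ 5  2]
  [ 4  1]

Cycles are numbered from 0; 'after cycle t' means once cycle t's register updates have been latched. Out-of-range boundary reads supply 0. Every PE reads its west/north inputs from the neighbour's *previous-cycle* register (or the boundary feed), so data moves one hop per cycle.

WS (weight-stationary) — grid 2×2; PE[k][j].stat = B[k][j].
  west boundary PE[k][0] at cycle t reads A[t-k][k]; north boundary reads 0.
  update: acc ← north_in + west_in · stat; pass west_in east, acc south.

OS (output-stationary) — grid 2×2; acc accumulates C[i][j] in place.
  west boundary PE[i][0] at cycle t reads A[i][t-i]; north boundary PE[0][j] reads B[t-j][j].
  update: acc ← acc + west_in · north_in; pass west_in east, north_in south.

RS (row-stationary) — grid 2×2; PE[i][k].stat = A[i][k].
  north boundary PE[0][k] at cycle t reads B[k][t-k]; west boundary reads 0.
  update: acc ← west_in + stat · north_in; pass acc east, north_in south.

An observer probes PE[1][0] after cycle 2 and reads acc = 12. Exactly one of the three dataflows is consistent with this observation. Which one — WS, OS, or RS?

— WS: 2×2; PE[1][0] trace:
  @0  [1,0]  acc 0  |  →0  ↓0
  @1  [1,0]  acc 29  |  →6  ↓29
  @2  [1,0]  acc 58  |  →7  ↓58
— OS: 2×2; PE[1][0] trace:
  @0  [1,0]  acc 0  |  →0  ↓0
  @1  [1,0]  acc 30  |  →6  ↓5
  @2  [1,0]  acc 58  |  →7  ↓4
— RS: 2×2; PE[1][0] trace:
  @0  [1,0]  acc 0  |  →0  ↓0
  @1  [1,0]  acc 30  |  →30  ↓5
  @2  [1,0]  acc 12  |  →12  ↓2

dataflow = RS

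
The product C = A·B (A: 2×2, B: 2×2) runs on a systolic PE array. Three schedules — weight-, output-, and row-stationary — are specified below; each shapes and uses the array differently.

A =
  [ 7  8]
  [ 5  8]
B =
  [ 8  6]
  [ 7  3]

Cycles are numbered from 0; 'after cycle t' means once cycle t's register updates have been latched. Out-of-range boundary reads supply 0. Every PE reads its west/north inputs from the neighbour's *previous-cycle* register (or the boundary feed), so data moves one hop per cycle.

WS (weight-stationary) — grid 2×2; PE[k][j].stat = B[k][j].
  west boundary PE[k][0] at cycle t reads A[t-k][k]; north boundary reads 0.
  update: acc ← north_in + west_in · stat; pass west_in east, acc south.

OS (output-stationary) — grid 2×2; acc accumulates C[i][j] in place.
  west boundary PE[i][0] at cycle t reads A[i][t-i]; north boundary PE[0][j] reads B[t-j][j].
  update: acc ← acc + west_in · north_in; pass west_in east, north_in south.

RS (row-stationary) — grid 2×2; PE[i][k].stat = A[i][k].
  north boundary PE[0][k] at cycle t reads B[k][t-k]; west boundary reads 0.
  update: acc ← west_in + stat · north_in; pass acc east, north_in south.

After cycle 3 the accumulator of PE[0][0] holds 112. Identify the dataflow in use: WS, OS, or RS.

Under WS (2×2), PE[0][0]:
  cycle 0: PE[0][0] → acc 56, east 7, south 56
  cycle 1: PE[0][0] → acc 40, east 5, south 40
  cycle 2: PE[0][0] → acc 0, east 0, south 0
  cycle 3: PE[0][0] → acc 0, east 0, south 0
Under OS (2×2), PE[0][0]:
  cycle 0: PE[0][0] → acc 56, east 7, south 8
  cycle 1: PE[0][0] → acc 112, east 8, south 7
  cycle 2: PE[0][0] → acc 112, east 0, south 0
  cycle 3: PE[0][0] → acc 112, east 0, south 0
Under RS (2×2), PE[0][0]:
  cycle 0: PE[0][0] → acc 56, east 56, south 8
  cycle 1: PE[0][0] → acc 42, east 42, south 6
  cycle 2: PE[0][0] → acc 0, east 0, south 0
  cycle 3: PE[0][0] → acc 0, east 0, south 0

dataflow = OS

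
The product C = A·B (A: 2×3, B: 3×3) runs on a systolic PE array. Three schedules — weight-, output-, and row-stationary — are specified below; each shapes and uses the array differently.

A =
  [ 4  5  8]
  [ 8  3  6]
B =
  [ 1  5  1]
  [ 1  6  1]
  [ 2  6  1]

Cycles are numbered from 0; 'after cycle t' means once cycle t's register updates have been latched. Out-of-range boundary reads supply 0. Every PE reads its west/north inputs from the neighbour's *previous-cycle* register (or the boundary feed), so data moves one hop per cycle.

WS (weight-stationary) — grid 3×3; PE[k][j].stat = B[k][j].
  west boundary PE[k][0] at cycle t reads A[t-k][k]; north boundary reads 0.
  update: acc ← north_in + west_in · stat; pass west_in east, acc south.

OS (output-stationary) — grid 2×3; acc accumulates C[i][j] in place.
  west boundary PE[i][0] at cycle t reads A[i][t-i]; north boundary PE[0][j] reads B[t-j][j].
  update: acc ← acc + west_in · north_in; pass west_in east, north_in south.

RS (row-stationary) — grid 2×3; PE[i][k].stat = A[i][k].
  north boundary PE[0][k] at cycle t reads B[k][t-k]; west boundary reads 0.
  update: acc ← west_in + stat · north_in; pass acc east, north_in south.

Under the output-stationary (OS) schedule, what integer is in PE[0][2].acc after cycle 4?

PE[0][2].acc = 17

Tracing OS — 2×3 array, target PE[0][2]:
  c0 r0c1: 0 / 0 / 0
  c0 r0c2: 0 / 0 / 0
  c1 r0c1: 20 / 4 / 5
  c1 r0c2: 0 / 0 / 0
  c2 r0c1: 50 / 5 / 6
  c2 r0c2: 4 / 4 / 1
  c3 r0c1: 98 / 8 / 6
  c3 r0c2: 9 / 5 / 1
  c4 r0c1: 98 / 0 / 0
  c4 r0c2: 17 / 8 / 1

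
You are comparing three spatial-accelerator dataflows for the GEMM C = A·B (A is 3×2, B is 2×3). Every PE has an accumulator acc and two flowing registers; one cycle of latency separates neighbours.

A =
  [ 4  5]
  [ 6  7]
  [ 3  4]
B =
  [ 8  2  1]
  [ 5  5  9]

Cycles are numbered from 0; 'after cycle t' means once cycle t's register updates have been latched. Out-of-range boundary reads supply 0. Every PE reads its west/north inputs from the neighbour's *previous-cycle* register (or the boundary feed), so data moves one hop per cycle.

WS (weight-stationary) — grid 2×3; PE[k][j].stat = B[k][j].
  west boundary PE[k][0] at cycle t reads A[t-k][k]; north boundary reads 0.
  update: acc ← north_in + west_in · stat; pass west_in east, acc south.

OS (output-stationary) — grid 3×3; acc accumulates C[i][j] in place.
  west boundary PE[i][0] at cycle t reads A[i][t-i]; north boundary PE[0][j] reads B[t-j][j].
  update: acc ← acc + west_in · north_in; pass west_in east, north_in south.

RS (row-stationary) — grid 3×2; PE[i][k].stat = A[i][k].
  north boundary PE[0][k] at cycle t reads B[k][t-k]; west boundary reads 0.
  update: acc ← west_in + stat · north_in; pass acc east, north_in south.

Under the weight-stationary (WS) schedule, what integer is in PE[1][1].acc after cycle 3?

WS 2×3: PE[1][1] cycle-by-cycle (with neighbour feeds):
  cycle 0: PE[0][1] → acc 0, east 0, south 0
  cycle 0: PE[1][0] → acc 0, east 0, south 0
  cycle 0: PE[1][1] → acc 0, east 0, south 0
  cycle 1: PE[0][1] → acc 8, east 4, south 8
  cycle 1: PE[1][0] → acc 57, east 5, south 57
  cycle 1: PE[1][1] → acc 0, east 0, south 0
  cycle 2: PE[0][1] → acc 12, east 6, south 12
  cycle 2: PE[1][0] → acc 83, east 7, south 83
  cycle 2: PE[1][1] → acc 33, east 5, south 33
  cycle 3: PE[0][1] → acc 6, east 3, south 6
  cycle 3: PE[1][0] → acc 44, east 4, south 44
  cycle 3: PE[1][1] → acc 47, east 7, south 47

PE[1][1].acc = 47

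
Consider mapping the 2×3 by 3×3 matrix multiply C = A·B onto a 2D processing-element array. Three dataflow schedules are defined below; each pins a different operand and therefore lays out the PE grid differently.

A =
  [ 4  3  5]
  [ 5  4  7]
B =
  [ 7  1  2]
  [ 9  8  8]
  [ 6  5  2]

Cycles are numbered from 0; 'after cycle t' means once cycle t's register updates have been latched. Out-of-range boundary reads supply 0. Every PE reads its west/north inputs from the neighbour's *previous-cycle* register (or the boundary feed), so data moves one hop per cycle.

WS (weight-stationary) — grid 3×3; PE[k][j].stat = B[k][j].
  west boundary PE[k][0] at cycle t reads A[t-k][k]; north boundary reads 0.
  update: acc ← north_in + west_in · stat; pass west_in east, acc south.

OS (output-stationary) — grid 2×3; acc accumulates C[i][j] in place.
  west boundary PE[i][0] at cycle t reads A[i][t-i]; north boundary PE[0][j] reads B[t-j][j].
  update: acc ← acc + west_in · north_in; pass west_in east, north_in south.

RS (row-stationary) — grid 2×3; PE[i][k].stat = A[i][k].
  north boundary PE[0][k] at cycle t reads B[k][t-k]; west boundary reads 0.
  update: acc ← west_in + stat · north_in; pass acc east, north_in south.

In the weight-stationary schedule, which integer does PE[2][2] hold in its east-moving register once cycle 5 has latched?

WS 3×3: PE[2][2] cycle-by-cycle (with neighbour feeds):
  @0  [1,2]  acc 0  |  →0  ↓0
  @0  [2,1]  acc 0  |  →0  ↓0
  @0  [2,2]  acc 0  |  →0  ↓0
  @1  [1,2]  acc 0  |  →0  ↓0
  @1  [2,1]  acc 0  |  →0  ↓0
  @1  [2,2]  acc 0  |  →0  ↓0
  @2  [1,2]  acc 0  |  →0  ↓0
  @2  [2,1]  acc 0  |  →0  ↓0
  @2  [2,2]  acc 0  |  →0  ↓0
  @3  [1,2]  acc 32  |  →3  ↓32
  @3  [2,1]  acc 53  |  →5  ↓53
  @3  [2,2]  acc 0  |  →0  ↓0
  @4  [1,2]  acc 42  |  →4  ↓42
  @4  [2,1]  acc 72  |  →7  ↓72
  @4  [2,2]  acc 42  |  →5  ↓42
  @5  [1,2]  acc 0  |  →0  ↓0
  @5  [2,1]  acc 0  |  →0  ↓0
  @5  [2,2]  acc 56  |  →7  ↓56

register = 7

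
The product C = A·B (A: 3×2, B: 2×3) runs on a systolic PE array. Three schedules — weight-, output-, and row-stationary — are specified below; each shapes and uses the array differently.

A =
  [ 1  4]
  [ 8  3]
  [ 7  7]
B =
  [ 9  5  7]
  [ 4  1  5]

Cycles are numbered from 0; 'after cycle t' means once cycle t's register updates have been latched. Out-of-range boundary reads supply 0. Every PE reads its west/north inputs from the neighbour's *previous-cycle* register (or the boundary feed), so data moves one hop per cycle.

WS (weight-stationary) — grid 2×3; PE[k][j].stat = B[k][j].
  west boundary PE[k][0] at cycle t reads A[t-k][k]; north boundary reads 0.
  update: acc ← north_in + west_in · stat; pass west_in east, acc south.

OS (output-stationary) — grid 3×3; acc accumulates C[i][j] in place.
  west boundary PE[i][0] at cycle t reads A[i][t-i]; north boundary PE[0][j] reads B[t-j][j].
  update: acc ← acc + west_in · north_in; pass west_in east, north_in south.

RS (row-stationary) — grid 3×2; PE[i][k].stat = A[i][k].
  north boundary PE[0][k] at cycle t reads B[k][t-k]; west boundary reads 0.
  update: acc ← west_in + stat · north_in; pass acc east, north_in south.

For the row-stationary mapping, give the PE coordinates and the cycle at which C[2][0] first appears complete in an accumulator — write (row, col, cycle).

RS — PE[2][1] is where C[2][0] collects:
  [0] (2,1) acc=0 (h:0 v:0)
  [1] (2,1) acc=0 (h:0 v:0)
  [2] (2,1) acc=0 (h:0 v:0)
  [3] (2,1) acc=91 (h:91 v:4)

(row, col, cycle) = (2, 1, 3)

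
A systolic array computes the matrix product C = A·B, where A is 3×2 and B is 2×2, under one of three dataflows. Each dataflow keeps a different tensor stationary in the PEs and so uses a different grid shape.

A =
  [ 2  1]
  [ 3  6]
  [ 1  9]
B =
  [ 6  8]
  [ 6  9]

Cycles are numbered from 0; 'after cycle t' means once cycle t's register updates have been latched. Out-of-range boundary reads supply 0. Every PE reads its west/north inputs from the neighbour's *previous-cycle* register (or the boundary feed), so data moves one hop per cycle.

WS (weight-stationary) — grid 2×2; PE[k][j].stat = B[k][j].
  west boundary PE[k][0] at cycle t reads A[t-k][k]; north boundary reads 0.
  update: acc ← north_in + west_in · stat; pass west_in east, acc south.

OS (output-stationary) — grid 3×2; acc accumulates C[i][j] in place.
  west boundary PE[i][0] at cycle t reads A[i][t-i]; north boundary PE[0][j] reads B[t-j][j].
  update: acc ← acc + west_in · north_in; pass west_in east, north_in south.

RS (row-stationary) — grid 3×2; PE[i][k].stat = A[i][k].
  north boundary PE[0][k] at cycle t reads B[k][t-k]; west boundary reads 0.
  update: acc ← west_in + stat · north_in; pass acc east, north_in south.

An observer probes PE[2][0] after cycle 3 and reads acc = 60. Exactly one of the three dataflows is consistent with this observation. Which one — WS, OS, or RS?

WS: PE[2][0] is outside its 2×2 grid.
Under OS (3×2), PE[2][0]:
  [0] (2,0) acc=0 (h:0 v:0)
  [1] (2,0) acc=0 (h:0 v:0)
  [2] (2,0) acc=6 (h:1 v:6)
  [3] (2,0) acc=60 (h:9 v:6)
Under RS (3×2), PE[2][0]:
  [0] (2,0) acc=0 (h:0 v:0)
  [1] (2,0) acc=0 (h:0 v:0)
  [2] (2,0) acc=6 (h:6 v:6)
  [3] (2,0) acc=8 (h:8 v:8)

dataflow = OS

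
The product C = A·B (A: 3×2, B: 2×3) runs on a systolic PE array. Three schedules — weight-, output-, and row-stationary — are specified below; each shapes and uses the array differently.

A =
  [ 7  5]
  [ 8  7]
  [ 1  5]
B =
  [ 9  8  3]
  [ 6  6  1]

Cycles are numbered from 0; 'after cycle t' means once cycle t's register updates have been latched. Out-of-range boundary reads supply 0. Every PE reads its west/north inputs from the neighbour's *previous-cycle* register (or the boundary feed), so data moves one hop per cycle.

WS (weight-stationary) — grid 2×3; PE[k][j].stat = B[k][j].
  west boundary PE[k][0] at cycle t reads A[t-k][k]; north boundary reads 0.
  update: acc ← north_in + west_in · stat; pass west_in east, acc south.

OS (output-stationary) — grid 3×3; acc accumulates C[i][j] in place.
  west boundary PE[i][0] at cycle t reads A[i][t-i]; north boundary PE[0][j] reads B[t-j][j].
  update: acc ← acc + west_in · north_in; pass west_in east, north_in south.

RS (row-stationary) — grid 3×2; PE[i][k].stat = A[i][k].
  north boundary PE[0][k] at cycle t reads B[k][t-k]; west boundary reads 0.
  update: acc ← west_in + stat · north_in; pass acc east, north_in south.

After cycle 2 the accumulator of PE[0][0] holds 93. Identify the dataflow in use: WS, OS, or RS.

dataflow = OS

WS (2×3 grid), PE[0][0]:
  0: (0,0).acc=63  regs=<7,63>
  1: (0,0).acc=72  regs=<8,72>
  2: (0,0).acc=9  regs=<1,9>
OS (3×3 grid), PE[0][0]:
  0: (0,0).acc=63  regs=<7,9>
  1: (0,0).acc=93  regs=<5,6>
  2: (0,0).acc=93  regs=<0,0>
RS (3×2 grid), PE[0][0]:
  0: (0,0).acc=63  regs=<63,9>
  1: (0,0).acc=56  regs=<56,8>
  2: (0,0).acc=21  regs=<21,3>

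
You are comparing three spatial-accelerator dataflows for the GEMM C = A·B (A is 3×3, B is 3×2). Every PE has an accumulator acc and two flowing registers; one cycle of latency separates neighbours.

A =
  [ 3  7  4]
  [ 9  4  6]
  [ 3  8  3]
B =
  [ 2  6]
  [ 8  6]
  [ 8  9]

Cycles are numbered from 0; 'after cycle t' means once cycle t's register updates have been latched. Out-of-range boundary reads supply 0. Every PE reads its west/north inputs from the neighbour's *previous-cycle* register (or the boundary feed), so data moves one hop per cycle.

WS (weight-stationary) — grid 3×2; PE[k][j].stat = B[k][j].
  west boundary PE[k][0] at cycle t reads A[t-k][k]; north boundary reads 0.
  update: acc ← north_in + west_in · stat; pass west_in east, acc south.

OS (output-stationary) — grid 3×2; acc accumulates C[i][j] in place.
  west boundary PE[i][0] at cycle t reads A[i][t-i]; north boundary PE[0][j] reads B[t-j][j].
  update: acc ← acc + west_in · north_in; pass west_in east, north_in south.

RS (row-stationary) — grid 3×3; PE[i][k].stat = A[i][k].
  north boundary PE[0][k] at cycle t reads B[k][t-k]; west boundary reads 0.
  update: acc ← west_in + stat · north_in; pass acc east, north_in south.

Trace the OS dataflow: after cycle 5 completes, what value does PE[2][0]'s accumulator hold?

Tracing OS — 3×2 array, target PE[2][0]:
  0: (1,0).acc=0  regs=<0,0>
  0: (2,0).acc=0  regs=<0,0>
  1: (1,0).acc=18  regs=<9,2>
  1: (2,0).acc=0  regs=<0,0>
  2: (1,0).acc=50  regs=<4,8>
  2: (2,0).acc=6  regs=<3,2>
  3: (1,0).acc=98  regs=<6,8>
  3: (2,0).acc=70  regs=<8,8>
  4: (1,0).acc=98  regs=<0,0>
  4: (2,0).acc=94  regs=<3,8>
  5: (1,0).acc=98  regs=<0,0>
  5: (2,0).acc=94  regs=<0,0>

PE[2][0].acc = 94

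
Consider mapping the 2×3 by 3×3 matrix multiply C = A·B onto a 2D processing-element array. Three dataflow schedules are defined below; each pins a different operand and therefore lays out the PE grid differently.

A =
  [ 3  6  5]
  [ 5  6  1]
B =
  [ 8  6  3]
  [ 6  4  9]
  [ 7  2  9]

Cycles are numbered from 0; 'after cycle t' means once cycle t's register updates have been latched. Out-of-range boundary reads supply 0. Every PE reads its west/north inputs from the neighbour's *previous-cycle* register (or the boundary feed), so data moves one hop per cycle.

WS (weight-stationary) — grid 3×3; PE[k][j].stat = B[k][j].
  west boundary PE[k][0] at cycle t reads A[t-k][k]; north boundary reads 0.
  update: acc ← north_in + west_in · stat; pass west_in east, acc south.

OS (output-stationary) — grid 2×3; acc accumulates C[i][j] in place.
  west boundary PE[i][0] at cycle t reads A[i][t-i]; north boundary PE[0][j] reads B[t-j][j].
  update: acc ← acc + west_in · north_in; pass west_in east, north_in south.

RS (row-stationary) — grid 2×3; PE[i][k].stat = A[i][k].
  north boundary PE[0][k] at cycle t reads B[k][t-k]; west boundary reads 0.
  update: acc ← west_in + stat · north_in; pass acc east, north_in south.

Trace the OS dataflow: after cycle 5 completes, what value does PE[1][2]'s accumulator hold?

PE[1][2].acc = 78

OS 2×3: PE[1][2] cycle-by-cycle (with neighbour feeds):
  c0 r0c2: 0 / 0 / 0
  c0 r1c1: 0 / 0 / 0
  c0 r1c2: 0 / 0 / 0
  c1 r0c2: 0 / 0 / 0
  c1 r1c1: 0 / 0 / 0
  c1 r1c2: 0 / 0 / 0
  c2 r0c2: 9 / 3 / 3
  c2 r1c1: 30 / 5 / 6
  c2 r1c2: 0 / 0 / 0
  c3 r0c2: 63 / 6 / 9
  c3 r1c1: 54 / 6 / 4
  c3 r1c2: 15 / 5 / 3
  c4 r0c2: 108 / 5 / 9
  c4 r1c1: 56 / 1 / 2
  c4 r1c2: 69 / 6 / 9
  c5 r0c2: 108 / 0 / 0
  c5 r1c1: 56 / 0 / 0
  c5 r1c2: 78 / 1 / 9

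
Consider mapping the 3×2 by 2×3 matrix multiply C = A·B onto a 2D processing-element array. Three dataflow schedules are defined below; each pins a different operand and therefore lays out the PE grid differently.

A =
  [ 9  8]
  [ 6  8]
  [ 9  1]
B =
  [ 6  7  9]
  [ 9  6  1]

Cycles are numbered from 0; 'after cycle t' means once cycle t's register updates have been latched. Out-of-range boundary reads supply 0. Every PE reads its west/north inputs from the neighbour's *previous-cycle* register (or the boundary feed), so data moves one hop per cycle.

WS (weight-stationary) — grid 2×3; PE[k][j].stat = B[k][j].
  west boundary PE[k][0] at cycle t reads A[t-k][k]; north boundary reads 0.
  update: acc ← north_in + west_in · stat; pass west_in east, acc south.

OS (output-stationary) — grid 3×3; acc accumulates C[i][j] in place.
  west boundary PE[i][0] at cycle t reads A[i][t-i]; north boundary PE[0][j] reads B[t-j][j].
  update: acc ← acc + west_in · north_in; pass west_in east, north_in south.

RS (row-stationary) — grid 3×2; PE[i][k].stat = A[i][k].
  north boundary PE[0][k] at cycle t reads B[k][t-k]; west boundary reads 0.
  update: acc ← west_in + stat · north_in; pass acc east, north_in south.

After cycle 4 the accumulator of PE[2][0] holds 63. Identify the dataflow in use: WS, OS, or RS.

WS (2×3): PE[2][0] does not exist.
— OS: 3×3; PE[2][0] trace:
  step 0 · PE2,0: acc=0; fwd→0 fwd↓0
  step 1 · PE2,0: acc=0; fwd→0 fwd↓0
  step 2 · PE2,0: acc=54; fwd→9 fwd↓6
  step 3 · PE2,0: acc=63; fwd→1 fwd↓9
  step 4 · PE2,0: acc=63; fwd→0 fwd↓0
— RS: 3×2; PE[2][0] trace:
  step 0 · PE2,0: acc=0; fwd→0 fwd↓0
  step 1 · PE2,0: acc=0; fwd→0 fwd↓0
  step 2 · PE2,0: acc=54; fwd→54 fwd↓6
  step 3 · PE2,0: acc=63; fwd→63 fwd↓7
  step 4 · PE2,0: acc=81; fwd→81 fwd↓9

dataflow = OS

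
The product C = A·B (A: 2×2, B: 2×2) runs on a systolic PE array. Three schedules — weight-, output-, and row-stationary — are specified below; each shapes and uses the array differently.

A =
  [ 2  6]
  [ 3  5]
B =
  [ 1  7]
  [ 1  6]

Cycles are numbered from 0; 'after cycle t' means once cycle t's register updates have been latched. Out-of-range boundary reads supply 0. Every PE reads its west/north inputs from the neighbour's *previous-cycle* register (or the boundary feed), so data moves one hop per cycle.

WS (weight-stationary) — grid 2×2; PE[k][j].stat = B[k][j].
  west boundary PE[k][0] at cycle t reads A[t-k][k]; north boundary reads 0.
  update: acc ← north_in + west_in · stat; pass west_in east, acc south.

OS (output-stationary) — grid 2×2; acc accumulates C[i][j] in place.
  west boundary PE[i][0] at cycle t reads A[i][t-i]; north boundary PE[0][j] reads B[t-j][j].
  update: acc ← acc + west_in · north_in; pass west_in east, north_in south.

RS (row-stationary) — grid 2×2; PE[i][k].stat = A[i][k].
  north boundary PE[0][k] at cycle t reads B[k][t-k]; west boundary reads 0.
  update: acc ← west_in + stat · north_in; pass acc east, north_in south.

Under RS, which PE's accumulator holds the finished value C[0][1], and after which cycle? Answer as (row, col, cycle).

Under RS, C[0][1] lands at PE[0][1]:
  [0] (0,1) acc=0 (h:0 v:0)
  [1] (0,1) acc=8 (h:8 v:1)
  [2] (0,1) acc=50 (h:50 v:6)

(row, col, cycle) = (0, 1, 2)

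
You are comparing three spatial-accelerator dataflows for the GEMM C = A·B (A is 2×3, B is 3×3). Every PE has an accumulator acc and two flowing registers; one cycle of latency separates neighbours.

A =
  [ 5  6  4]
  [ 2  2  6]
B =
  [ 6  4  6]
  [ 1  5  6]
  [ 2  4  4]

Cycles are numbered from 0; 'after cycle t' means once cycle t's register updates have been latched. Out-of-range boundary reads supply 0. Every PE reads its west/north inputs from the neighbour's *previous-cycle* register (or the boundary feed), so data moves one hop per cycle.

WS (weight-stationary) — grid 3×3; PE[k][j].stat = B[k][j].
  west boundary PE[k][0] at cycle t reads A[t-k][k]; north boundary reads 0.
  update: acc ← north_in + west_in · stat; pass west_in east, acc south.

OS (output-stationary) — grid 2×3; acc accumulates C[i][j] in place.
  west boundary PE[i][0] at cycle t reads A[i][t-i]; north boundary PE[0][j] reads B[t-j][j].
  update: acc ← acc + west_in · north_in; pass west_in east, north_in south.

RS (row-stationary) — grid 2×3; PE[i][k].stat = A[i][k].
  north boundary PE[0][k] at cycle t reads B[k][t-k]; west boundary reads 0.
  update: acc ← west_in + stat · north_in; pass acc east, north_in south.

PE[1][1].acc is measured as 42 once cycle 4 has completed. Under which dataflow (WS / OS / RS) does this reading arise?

— WS: 3×3; PE[1][1] trace:
  cycle 0: PE[1][1] → acc 0, east 0, south 0
  cycle 1: PE[1][1] → acc 0, east 0, south 0
  cycle 2: PE[1][1] → acc 50, east 6, south 50
  cycle 3: PE[1][1] → acc 18, east 2, south 18
  cycle 4: PE[1][1] → acc 0, east 0, south 0
— OS: 2×3; PE[1][1] trace:
  cycle 0: PE[1][1] → acc 0, east 0, south 0
  cycle 1: PE[1][1] → acc 0, east 0, south 0
  cycle 2: PE[1][1] → acc 8, east 2, south 4
  cycle 3: PE[1][1] → acc 18, east 2, south 5
  cycle 4: PE[1][1] → acc 42, east 6, south 4
— RS: 2×3; PE[1][1] trace:
  cycle 0: PE[1][1] → acc 0, east 0, south 0
  cycle 1: PE[1][1] → acc 0, east 0, south 0
  cycle 2: PE[1][1] → acc 14, east 14, south 1
  cycle 3: PE[1][1] → acc 18, east 18, south 5
  cycle 4: PE[1][1] → acc 24, east 24, south 6

dataflow = OS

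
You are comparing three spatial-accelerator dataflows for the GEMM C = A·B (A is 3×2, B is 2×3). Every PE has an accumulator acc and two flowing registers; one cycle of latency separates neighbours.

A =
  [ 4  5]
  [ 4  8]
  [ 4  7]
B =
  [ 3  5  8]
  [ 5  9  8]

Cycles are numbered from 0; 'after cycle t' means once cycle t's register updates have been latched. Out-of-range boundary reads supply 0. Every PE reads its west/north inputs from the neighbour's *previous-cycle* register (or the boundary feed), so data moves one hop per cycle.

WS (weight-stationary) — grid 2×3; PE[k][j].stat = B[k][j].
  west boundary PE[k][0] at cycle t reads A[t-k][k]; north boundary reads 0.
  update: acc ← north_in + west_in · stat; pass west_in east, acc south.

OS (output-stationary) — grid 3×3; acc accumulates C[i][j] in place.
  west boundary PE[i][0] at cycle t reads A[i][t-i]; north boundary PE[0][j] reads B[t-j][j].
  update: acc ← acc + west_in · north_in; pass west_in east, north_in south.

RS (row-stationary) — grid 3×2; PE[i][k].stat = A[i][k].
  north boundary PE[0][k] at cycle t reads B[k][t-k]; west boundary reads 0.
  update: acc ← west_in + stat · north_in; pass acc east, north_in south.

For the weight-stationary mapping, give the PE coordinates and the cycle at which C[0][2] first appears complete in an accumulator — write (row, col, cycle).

Under WS, C[0][2] lands at PE[1][2]:
  @0  [1,2]  acc 0  |  →0  ↓0
  @1  [1,2]  acc 0  |  →0  ↓0
  @2  [1,2]  acc 0  |  →0  ↓0
  @3  [1,2]  acc 72  |  →5  ↓72

(row, col, cycle) = (1, 2, 3)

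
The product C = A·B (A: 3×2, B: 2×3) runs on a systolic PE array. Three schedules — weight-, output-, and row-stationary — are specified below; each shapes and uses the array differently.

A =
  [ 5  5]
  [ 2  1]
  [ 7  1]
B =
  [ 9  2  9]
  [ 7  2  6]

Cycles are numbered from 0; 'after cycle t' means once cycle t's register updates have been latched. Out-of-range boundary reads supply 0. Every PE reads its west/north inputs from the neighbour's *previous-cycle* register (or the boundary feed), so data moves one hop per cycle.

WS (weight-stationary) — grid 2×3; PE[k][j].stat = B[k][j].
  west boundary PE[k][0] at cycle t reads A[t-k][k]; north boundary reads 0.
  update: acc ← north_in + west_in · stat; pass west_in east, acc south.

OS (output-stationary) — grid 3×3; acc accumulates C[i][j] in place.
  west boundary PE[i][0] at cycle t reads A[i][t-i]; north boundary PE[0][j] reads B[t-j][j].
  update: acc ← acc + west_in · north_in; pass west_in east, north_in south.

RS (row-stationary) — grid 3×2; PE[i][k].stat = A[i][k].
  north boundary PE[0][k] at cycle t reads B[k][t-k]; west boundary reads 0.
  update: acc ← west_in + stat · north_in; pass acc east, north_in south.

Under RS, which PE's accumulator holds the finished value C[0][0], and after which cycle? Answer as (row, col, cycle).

Under RS, C[0][0] lands at PE[0][1]:
  [0] (0,1) acc=0 (h:0 v:0)
  [1] (0,1) acc=80 (h:80 v:7)

(row, col, cycle) = (0, 1, 1)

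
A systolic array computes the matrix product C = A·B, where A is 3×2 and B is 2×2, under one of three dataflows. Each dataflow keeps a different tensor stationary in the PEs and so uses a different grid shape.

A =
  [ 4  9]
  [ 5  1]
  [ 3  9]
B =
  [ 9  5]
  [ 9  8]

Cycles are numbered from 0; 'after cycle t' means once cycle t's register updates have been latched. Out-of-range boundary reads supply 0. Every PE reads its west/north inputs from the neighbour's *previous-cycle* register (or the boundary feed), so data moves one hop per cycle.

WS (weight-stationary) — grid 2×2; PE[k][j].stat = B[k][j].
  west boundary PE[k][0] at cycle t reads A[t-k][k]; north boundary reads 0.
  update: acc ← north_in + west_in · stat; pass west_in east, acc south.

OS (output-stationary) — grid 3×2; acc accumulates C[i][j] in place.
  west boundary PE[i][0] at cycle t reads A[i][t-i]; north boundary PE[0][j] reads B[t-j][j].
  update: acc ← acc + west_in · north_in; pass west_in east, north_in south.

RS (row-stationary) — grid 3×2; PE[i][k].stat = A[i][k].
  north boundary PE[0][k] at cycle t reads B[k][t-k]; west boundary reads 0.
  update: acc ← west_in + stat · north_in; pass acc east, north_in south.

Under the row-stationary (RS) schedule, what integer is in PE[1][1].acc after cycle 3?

RS 3×2: PE[1][1] cycle-by-cycle (with neighbour feeds):
  step 0 · PE0,1: acc=0; fwd→0 fwd↓0
  step 0 · PE1,0: acc=0; fwd→0 fwd↓0
  step 0 · PE1,1: acc=0; fwd→0 fwd↓0
  step 1 · PE0,1: acc=117; fwd→117 fwd↓9
  step 1 · PE1,0: acc=45; fwd→45 fwd↓9
  step 1 · PE1,1: acc=0; fwd→0 fwd↓0
  step 2 · PE0,1: acc=92; fwd→92 fwd↓8
  step 2 · PE1,0: acc=25; fwd→25 fwd↓5
  step 2 · PE1,1: acc=54; fwd→54 fwd↓9
  step 3 · PE0,1: acc=0; fwd→0 fwd↓0
  step 3 · PE1,0: acc=0; fwd→0 fwd↓0
  step 3 · PE1,1: acc=33; fwd→33 fwd↓8

PE[1][1].acc = 33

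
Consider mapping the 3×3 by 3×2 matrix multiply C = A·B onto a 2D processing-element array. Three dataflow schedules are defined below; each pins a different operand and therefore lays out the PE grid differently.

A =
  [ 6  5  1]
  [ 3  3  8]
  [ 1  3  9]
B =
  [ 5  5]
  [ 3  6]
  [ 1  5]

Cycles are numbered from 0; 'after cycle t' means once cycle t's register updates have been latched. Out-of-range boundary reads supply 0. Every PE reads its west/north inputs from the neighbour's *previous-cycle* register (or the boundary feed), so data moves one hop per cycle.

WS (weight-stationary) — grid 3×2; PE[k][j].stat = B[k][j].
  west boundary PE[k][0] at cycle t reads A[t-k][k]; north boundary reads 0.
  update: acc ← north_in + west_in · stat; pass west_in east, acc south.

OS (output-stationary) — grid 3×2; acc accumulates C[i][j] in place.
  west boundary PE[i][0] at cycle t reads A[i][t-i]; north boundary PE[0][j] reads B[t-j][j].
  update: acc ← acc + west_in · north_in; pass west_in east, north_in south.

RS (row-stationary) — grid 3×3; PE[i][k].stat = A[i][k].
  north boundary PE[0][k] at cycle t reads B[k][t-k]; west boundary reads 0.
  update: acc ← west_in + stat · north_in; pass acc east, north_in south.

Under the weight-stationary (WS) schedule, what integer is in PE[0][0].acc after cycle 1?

PE[0][0].acc = 15

WS on a 3×2 grid — tracing PE[0][0] and its feeders:
  c0 r0c0: 30 / 6 / 30
  c1 r0c0: 15 / 3 / 15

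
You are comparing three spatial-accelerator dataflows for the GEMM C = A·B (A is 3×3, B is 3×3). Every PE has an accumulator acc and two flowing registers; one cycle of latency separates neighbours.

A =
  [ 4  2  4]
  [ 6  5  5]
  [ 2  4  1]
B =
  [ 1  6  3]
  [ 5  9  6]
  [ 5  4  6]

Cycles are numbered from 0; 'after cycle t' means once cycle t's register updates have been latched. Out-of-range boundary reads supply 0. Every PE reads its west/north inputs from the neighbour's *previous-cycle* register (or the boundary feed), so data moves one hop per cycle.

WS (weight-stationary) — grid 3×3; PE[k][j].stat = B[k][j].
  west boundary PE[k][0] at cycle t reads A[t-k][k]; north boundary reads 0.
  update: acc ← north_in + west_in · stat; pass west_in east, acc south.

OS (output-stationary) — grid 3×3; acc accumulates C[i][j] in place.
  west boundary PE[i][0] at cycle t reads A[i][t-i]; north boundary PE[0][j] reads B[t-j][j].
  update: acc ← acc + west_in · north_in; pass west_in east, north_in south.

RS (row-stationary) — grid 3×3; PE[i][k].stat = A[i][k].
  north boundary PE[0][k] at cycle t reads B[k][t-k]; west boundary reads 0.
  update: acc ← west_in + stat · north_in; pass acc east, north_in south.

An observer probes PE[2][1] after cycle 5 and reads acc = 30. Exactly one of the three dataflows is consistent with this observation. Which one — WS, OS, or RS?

WS (3×3 grid), PE[2][1]:
  after 0 — PE[2][1] acc=0, pass-E 0, pass-S 0
  after 1 — PE[2][1] acc=0, pass-E 0, pass-S 0
  after 2 — PE[2][1] acc=0, pass-E 0, pass-S 0
  after 3 — PE[2][1] acc=58, pass-E 4, pass-S 58
  after 4 — PE[2][1] acc=101, pass-E 5, pass-S 101
  after 5 — PE[2][1] acc=52, pass-E 1, pass-S 52
OS (3×3 grid), PE[2][1]:
  after 0 — PE[2][1] acc=0, pass-E 0, pass-S 0
  after 1 — PE[2][1] acc=0, pass-E 0, pass-S 0
  after 2 — PE[2][1] acc=0, pass-E 0, pass-S 0
  after 3 — PE[2][1] acc=12, pass-E 2, pass-S 6
  after 4 — PE[2][1] acc=48, pass-E 4, pass-S 9
  after 5 — PE[2][1] acc=52, pass-E 1, pass-S 4
RS (3×3 grid), PE[2][1]:
  after 0 — PE[2][1] acc=0, pass-E 0, pass-S 0
  after 1 — PE[2][1] acc=0, pass-E 0, pass-S 0
  after 2 — PE[2][1] acc=0, pass-E 0, pass-S 0
  after 3 — PE[2][1] acc=22, pass-E 22, pass-S 5
  after 4 — PE[2][1] acc=48, pass-E 48, pass-S 9
  after 5 — PE[2][1] acc=30, pass-E 30, pass-S 6

dataflow = RS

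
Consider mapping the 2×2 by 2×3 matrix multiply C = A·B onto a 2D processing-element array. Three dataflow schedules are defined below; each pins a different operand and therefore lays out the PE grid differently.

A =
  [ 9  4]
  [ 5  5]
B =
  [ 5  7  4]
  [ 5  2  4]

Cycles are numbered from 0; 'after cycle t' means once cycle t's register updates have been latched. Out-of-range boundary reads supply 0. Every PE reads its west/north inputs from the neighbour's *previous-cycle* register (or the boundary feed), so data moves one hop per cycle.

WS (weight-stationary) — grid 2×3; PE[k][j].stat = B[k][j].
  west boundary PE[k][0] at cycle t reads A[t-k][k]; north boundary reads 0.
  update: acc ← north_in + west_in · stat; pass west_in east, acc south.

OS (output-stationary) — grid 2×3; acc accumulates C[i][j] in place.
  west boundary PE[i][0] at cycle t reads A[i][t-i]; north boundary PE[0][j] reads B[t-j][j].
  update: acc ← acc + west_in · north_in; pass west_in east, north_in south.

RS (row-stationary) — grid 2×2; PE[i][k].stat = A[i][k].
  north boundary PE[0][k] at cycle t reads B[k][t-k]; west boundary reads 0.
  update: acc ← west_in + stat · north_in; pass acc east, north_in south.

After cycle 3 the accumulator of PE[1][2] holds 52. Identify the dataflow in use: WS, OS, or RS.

dataflow = WS

WS (2×3 grid), PE[1][2]:
  0: (1,2).acc=0  regs=<0,0>
  1: (1,2).acc=0  regs=<0,0>
  2: (1,2).acc=0  regs=<0,0>
  3: (1,2).acc=52  regs=<4,52>
OS (2×3 grid), PE[1][2]:
  0: (1,2).acc=0  regs=<0,0>
  1: (1,2).acc=0  regs=<0,0>
  2: (1,2).acc=0  regs=<0,0>
  3: (1,2).acc=20  regs=<5,4>
— RS: 2×2 array has no PE[1][2].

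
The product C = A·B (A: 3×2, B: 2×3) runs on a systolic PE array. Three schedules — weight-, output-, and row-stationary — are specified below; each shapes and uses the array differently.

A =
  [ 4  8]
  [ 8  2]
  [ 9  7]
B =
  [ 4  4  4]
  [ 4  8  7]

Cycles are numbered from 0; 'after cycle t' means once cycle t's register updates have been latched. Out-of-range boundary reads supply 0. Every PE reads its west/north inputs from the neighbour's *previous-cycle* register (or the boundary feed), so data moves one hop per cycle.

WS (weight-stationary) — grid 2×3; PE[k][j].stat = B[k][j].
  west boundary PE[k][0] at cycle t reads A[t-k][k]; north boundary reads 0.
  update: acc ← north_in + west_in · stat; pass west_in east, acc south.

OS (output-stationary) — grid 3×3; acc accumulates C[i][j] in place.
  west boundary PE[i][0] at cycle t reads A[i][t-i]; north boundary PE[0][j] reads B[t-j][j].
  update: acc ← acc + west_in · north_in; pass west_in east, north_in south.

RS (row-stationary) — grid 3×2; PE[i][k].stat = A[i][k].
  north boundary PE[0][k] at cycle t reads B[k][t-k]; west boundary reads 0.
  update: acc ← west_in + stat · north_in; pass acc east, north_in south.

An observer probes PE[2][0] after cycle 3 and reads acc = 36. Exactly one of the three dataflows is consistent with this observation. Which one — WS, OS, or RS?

WS (2×3): PE[2][0] does not exist.
— OS: 3×3; PE[2][0] trace:
  c0 r2c0: 0 / 0 / 0
  c1 r2c0: 0 / 0 / 0
  c2 r2c0: 36 / 9 / 4
  c3 r2c0: 64 / 7 / 4
— RS: 3×2; PE[2][0] trace:
  c0 r2c0: 0 / 0 / 0
  c1 r2c0: 0 / 0 / 0
  c2 r2c0: 36 / 36 / 4
  c3 r2c0: 36 / 36 / 4

dataflow = RS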